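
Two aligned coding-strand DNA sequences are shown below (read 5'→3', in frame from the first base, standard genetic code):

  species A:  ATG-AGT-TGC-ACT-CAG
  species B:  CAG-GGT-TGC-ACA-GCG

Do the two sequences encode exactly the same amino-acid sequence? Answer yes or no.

no

Codon 1: ATG Met / CAG Gln — nonsynonymous.
Codon 2: AGT Ser / GGT Gly — nonsynonymous.
Codon 3: TGC Cys / TGC Cys — identical.
Codon 4: ACT Thr / ACA Thr — synonymous.
Codon 5: CAG Gln / GCG Ala — nonsynonymous.
Nonsynonymous differences: 3 → different protein.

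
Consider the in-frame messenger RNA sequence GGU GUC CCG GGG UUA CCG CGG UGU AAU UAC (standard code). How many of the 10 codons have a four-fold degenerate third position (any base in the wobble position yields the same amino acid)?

6

Codon 1 GGU (Gly): third position 4-fold.
Codon 2 GUC (Val): third position 4-fold.
Codon 3 CCG (Pro): third position 4-fold.
Codon 4 GGG (Gly): third position 4-fold.
Codon 5 UUA (Leu): third position 2-fold.
Codon 6 CCG (Pro): third position 4-fold.
Codon 7 CGG (Arg): third position 4-fold.
Codon 8 UGU (Cys): third position 2-fold.
Codon 9 AAU (Asn): third position 2-fold.
Codon 10 UAC (Tyr): third position 2-fold.
Four-fold degenerate third positions: 6.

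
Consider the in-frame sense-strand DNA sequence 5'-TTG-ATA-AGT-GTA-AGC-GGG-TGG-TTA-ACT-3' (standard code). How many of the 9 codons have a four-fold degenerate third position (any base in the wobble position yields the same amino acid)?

Codon 1 TTG (Leu): third position 2-fold.
Codon 2 ATA (Ile): third position 3-fold.
Codon 3 AGT (Ser): third position 2-fold.
Codon 4 GTA (Val): third position 4-fold.
Codon 5 AGC (Ser): third position 2-fold.
Codon 6 GGG (Gly): third position 4-fold.
Codon 7 TGG (Trp): third position 1-fold.
Codon 8 TTA (Leu): third position 2-fold.
Codon 9 ACT (Thr): third position 4-fold.
Four-fold degenerate third positions: 3.

3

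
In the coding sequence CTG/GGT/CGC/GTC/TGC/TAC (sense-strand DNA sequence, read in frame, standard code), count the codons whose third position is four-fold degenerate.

4

Codon 1 CTG (Leu): third position 4-fold.
Codon 2 GGT (Gly): third position 4-fold.
Codon 3 CGC (Arg): third position 4-fold.
Codon 4 GTC (Val): third position 4-fold.
Codon 5 TGC (Cys): third position 2-fold.
Codon 6 TAC (Tyr): third position 2-fold.
Four-fold degenerate third positions: 4.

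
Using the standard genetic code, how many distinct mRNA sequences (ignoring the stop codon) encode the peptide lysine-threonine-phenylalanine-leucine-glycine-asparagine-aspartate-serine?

Lys: 2 codons.
Thr: 4 codons.
Phe: 2 codons.
Leu: 6 codons.
Gly: 4 codons.
Asn: 2 codons.
Asp: 2 codons.
Ser: 6 codons.
2 × 4 × 2 × 6 × 4 × 2 × 2 × 6 = 9216.

9216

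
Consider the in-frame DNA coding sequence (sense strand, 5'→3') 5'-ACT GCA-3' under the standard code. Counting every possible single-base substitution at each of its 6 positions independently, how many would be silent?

Codon 1 (ACT, Thr): 3 synonymous substitutions.
Codon 2 (GCA, Ala): 3 synonymous substitutions.
Total: 3 + 3 = 6.

6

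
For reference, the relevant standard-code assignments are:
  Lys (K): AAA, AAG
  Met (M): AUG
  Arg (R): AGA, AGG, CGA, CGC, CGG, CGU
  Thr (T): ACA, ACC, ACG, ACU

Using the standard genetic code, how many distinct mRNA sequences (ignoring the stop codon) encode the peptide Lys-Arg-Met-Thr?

48

Lys: 2 codons.
Arg: 6 codons.
Met: 1 codon.
Thr: 4 codons.
2 × 6 × 1 × 4 = 48.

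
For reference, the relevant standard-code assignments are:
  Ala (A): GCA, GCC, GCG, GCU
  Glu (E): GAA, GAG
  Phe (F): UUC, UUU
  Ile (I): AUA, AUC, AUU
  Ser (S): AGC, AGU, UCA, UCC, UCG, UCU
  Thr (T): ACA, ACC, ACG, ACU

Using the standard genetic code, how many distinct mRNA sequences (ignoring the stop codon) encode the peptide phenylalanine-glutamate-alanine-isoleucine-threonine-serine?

Phe: 2 codons.
Glu: 2 codons.
Ala: 4 codons.
Ile: 3 codons.
Thr: 4 codons.
Ser: 6 codons.
2 × 2 × 4 × 3 × 4 × 6 = 1152.

1152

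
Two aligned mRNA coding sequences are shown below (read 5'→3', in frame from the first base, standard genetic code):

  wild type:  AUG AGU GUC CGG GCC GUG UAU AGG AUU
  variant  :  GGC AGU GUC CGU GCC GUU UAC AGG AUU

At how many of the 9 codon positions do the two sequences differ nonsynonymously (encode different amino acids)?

1

Codon 1: AUG Met / GGC Gly — nonsynonymous.
Codon 2: AGU Ser / AGU Ser — identical.
Codon 3: GUC Val / GUC Val — identical.
Codon 4: CGG Arg / CGU Arg — synonymous.
Codon 5: GCC Ala / GCC Ala — identical.
Codon 6: GUG Val / GUU Val — synonymous.
Codon 7: UAU Tyr / UAC Tyr — synonymous.
Codon 8: AGG Arg / AGG Arg — identical.
Codon 9: AUU Ile / AUU Ile — identical.
Nonsynonymous differences: 1.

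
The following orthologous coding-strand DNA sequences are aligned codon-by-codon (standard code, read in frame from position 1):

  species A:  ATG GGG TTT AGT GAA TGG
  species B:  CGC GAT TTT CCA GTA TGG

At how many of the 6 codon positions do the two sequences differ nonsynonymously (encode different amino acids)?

Codon 1: ATG Met / CGC Arg — nonsynonymous.
Codon 2: GGG Gly / GAT Asp — nonsynonymous.
Codon 3: TTT Phe / TTT Phe — identical.
Codon 4: AGT Ser / CCA Pro — nonsynonymous.
Codon 5: GAA Glu / GTA Val — nonsynonymous.
Codon 6: TGG Trp / TGG Trp — identical.
Nonsynonymous differences: 4.

4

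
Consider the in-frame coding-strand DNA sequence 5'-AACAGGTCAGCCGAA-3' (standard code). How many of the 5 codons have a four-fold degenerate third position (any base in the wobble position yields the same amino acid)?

2

Codon 1 AAC (Asn): third position 2-fold.
Codon 2 AGG (Arg): third position 2-fold.
Codon 3 TCA (Ser): third position 4-fold.
Codon 4 GCC (Ala): third position 4-fold.
Codon 5 GAA (Glu): third position 2-fold.
Four-fold degenerate third positions: 2.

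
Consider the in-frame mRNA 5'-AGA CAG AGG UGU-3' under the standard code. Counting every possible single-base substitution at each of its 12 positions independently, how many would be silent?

Codon 1 (AGA, Arg): 2 synonymous substitutions.
Codon 2 (CAG, Gln): 1 synonymous substitution.
Codon 3 (AGG, Arg): 2 synonymous substitutions.
Codon 4 (UGU, Cys): 1 synonymous substitution.
Total: 2 + 1 + 2 + 1 = 6.

6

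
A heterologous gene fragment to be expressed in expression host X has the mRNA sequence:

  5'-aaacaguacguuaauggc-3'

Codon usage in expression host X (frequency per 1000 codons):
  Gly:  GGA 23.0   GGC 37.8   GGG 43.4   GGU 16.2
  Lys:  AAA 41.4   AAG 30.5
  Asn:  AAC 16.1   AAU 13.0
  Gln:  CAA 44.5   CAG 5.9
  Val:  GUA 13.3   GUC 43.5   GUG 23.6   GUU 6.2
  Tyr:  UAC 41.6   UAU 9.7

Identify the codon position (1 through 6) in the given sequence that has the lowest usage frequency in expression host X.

2

Codon 1 AAA (Lys): 41.4 per 1000.
Codon 2 CAG (Gln): 5.9 per 1000.
Codon 3 UAC (Tyr): 41.6 per 1000.
Codon 4 GUU (Val): 6.2 per 1000.
Codon 5 AAU (Asn): 13.0 per 1000.
Codon 6 GGC (Gly): 37.8 per 1000.
Lowest frequency is 5.9 at codon 2.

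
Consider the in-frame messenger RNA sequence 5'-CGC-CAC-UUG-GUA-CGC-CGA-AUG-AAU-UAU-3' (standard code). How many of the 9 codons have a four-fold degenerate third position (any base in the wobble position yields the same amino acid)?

4

Codon 1 CGC (Arg): third position 4-fold.
Codon 2 CAC (His): third position 2-fold.
Codon 3 UUG (Leu): third position 2-fold.
Codon 4 GUA (Val): third position 4-fold.
Codon 5 CGC (Arg): third position 4-fold.
Codon 6 CGA (Arg): third position 4-fold.
Codon 7 AUG (Met): third position 1-fold.
Codon 8 AAU (Asn): third position 2-fold.
Codon 9 UAU (Tyr): third position 2-fold.
Four-fold degenerate third positions: 4.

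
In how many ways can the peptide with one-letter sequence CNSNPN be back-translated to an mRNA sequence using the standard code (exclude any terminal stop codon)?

384

Cys: 2 codons.
Asn: 2 codons.
Ser: 6 codons.
Asn: 2 codons.
Pro: 4 codons.
Asn: 2 codons.
2 × 2 × 6 × 2 × 4 × 2 = 384.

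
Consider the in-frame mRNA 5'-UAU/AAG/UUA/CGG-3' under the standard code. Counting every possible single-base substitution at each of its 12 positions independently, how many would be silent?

8

Codon 1 (UAU, Tyr): 1 synonymous substitution.
Codon 2 (AAG, Lys): 1 synonymous substitution.
Codon 3 (UUA, Leu): 2 synonymous substitutions.
Codon 4 (CGG, Arg): 4 synonymous substitutions.
Total: 1 + 1 + 2 + 4 = 8.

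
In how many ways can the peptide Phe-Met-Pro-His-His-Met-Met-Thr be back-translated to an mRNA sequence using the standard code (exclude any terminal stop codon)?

128

Phe: 2 codons.
Met: 1 codon.
Pro: 4 codons.
His: 2 codons.
His: 2 codons.
Met: 1 codon.
Met: 1 codon.
Thr: 4 codons.
2 × 1 × 4 × 2 × 2 × 1 × 1 × 4 = 128.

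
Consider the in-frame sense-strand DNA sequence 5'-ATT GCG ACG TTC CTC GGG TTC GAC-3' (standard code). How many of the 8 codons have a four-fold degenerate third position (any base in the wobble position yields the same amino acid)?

Codon 1 ATT (Ile): third position 3-fold.
Codon 2 GCG (Ala): third position 4-fold.
Codon 3 ACG (Thr): third position 4-fold.
Codon 4 TTC (Phe): third position 2-fold.
Codon 5 CTC (Leu): third position 4-fold.
Codon 6 GGG (Gly): third position 4-fold.
Codon 7 TTC (Phe): third position 2-fold.
Codon 8 GAC (Asp): third position 2-fold.
Four-fold degenerate third positions: 4.

4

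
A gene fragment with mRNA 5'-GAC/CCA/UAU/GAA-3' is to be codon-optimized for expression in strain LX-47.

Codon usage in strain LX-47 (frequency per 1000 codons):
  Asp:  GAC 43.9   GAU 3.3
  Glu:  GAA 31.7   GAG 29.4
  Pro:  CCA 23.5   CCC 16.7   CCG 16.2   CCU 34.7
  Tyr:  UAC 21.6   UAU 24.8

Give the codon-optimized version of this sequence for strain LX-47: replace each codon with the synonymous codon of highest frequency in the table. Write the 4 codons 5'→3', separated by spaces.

GAC CCU UAU GAA

Codon 1 (Asp): best is GAC at 43.9.
Codon 2 (Pro): best is CCU at 34.7.
Codon 3 (Tyr): best is UAU at 24.8.
Codon 4 (Glu): best is GAA at 31.7.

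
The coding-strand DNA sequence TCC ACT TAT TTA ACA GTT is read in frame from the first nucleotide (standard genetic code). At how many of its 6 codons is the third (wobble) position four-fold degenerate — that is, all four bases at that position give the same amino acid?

Codon 1 TCC (Ser): third position 4-fold.
Codon 2 ACT (Thr): third position 4-fold.
Codon 3 TAT (Tyr): third position 2-fold.
Codon 4 TTA (Leu): third position 2-fold.
Codon 5 ACA (Thr): third position 4-fold.
Codon 6 GTT (Val): third position 4-fold.
Four-fold degenerate third positions: 4.

4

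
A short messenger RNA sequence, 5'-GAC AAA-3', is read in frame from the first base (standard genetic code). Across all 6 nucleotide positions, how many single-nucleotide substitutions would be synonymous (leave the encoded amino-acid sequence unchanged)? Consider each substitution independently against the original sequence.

2

Codon 1 (GAC, Asp): 1 synonymous substitution.
Codon 2 (AAA, Lys): 1 synonymous substitution.
Total: 1 + 1 = 2.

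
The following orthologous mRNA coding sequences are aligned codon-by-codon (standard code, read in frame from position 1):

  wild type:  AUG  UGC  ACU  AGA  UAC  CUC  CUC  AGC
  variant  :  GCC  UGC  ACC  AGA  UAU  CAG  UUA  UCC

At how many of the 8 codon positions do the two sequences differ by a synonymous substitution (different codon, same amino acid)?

4

Codon 1: AUG Met / GCC Ala — nonsynonymous.
Codon 2: UGC Cys / UGC Cys — identical.
Codon 3: ACU Thr / ACC Thr — synonymous.
Codon 4: AGA Arg / AGA Arg — identical.
Codon 5: UAC Tyr / UAU Tyr — synonymous.
Codon 6: CUC Leu / CAG Gln — nonsynonymous.
Codon 7: CUC Leu / UUA Leu — synonymous.
Codon 8: AGC Ser / UCC Ser — synonymous.
Synonymous differences: 4.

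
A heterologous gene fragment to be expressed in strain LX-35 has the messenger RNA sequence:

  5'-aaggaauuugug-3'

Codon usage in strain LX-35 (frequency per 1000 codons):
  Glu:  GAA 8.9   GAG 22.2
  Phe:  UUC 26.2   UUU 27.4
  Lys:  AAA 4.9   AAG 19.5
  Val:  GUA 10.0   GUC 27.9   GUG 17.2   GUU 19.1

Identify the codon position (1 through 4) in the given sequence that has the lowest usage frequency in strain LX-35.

Codon 1 AAG (Lys): 19.5 per 1000.
Codon 2 GAA (Glu): 8.9 per 1000.
Codon 3 UUU (Phe): 27.4 per 1000.
Codon 4 GUG (Val): 17.2 per 1000.
Lowest frequency is 8.9 at codon 2.

2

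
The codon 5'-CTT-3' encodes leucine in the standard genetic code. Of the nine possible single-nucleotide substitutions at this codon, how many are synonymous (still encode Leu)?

Position 1: none → 0 synonymous.
Position 2: none → 0 synonymous.
Position 3: CTC, CTA, CTG → 3 synonymous.
Total: 0 + 0 + 3 = 3.

3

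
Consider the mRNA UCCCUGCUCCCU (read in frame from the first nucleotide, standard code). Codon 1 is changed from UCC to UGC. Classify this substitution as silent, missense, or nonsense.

missense

Position 2 falls in codon 1: UCC → Ser.
After the substitution the codon is UGC → Cys.
Ser ≠ Cys, so this is a missense mutation.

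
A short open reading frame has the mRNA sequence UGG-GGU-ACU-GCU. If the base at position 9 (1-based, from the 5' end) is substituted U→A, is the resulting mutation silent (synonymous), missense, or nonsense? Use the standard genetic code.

silent

Position 9 falls in codon 3: ACU → Thr.
After the substitution the codon is ACA → Thr.
Both encode Thr, so the change is synonymous.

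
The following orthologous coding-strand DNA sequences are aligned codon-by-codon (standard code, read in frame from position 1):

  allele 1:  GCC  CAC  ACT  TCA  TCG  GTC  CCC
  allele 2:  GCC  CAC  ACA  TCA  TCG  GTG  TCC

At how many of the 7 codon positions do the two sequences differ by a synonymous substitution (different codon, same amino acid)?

2

Codon 1: GCC Ala / GCC Ala — identical.
Codon 2: CAC His / CAC His — identical.
Codon 3: ACT Thr / ACA Thr — synonymous.
Codon 4: TCA Ser / TCA Ser — identical.
Codon 5: TCG Ser / TCG Ser — identical.
Codon 6: GTC Val / GTG Val — synonymous.
Codon 7: CCC Pro / TCC Ser — nonsynonymous.
Synonymous differences: 2.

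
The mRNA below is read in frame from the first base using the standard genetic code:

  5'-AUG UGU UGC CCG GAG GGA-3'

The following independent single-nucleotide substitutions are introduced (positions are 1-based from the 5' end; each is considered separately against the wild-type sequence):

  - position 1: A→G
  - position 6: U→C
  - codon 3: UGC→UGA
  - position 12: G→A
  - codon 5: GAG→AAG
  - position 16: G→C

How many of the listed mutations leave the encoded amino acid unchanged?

2

Codon 1: AUG (Met) → GUG (Val) — missense.
Codon 2: UGU (Cys) → UGC (Cys) — synonymous.
Codon 3: UGC (Cys) → UGA (Stop) — nonsense.
Codon 4: CCG (Pro) → CCA (Pro) — synonymous.
Codon 5: GAG (Glu) → AAG (Lys) — missense.
Codon 6: GGA (Gly) → CGA (Arg) — missense.
Synonymous: 2 of 6.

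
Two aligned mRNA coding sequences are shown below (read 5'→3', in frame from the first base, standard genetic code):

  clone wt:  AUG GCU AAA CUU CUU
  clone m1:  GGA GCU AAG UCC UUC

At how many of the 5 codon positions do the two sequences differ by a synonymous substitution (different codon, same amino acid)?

Codon 1: AUG Met / GGA Gly — nonsynonymous.
Codon 2: GCU Ala / GCU Ala — identical.
Codon 3: AAA Lys / AAG Lys — synonymous.
Codon 4: CUU Leu / UCC Ser — nonsynonymous.
Codon 5: CUU Leu / UUC Phe — nonsynonymous.
Synonymous differences: 1.

1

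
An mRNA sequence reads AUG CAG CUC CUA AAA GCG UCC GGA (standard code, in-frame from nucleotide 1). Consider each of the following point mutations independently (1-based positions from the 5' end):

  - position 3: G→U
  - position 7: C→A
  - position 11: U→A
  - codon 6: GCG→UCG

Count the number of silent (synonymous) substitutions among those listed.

Codon 1: AUG (Met) → AUU (Ile) — missense.
Codon 3: CUC (Leu) → AUC (Ile) — missense.
Codon 4: CUA (Leu) → CAA (Gln) — missense.
Codon 6: GCG (Ala) → UCG (Ser) — missense.
Synonymous: 0 of 4.

0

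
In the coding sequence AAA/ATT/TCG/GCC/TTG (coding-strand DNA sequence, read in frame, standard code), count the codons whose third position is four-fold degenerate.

Codon 1 AAA (Lys): third position 2-fold.
Codon 2 ATT (Ile): third position 3-fold.
Codon 3 TCG (Ser): third position 4-fold.
Codon 4 GCC (Ala): third position 4-fold.
Codon 5 TTG (Leu): third position 2-fold.
Four-fold degenerate third positions: 2.

2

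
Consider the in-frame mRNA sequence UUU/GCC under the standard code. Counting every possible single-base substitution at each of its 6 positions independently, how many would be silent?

Codon 1 (UUU, Phe): 1 synonymous substitution.
Codon 2 (GCC, Ala): 3 synonymous substitutions.
Total: 1 + 3 = 4.

4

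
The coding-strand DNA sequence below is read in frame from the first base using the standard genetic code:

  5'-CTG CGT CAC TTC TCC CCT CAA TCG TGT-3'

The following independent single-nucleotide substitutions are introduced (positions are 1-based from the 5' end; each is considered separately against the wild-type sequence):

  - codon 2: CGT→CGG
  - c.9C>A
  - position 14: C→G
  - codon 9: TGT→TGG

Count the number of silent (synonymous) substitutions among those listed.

Codon 2: CGT (Arg) → CGG (Arg) — synonymous.
Codon 3: CAC (His) → CAA (Gln) — missense.
Codon 5: TCC (Ser) → TGC (Cys) — missense.
Codon 9: TGT (Cys) → TGG (Trp) — missense.
Synonymous: 1 of 4.

1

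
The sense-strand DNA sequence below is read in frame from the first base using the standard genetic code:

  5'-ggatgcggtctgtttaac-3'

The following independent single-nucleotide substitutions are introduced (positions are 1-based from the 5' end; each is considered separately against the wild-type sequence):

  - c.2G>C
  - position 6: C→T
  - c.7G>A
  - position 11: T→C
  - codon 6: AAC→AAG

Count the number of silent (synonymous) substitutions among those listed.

Codon 1: GGA (Gly) → GCA (Ala) — missense.
Codon 2: TGC (Cys) → TGT (Cys) — synonymous.
Codon 3: GGT (Gly) → AGT (Ser) — missense.
Codon 4: CTG (Leu) → CCG (Pro) — missense.
Codon 6: AAC (Asn) → AAG (Lys) — missense.
Synonymous: 1 of 5.

1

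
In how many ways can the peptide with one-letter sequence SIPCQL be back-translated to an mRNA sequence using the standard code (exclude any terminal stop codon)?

Ser: 6 codons.
Ile: 3 codons.
Pro: 4 codons.
Cys: 2 codons.
Gln: 2 codons.
Leu: 6 codons.
6 × 3 × 4 × 2 × 2 × 6 = 1728.

1728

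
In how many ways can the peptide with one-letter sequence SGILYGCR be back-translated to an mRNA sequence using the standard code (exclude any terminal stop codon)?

41472

Ser: 6 codons.
Gly: 4 codons.
Ile: 3 codons.
Leu: 6 codons.
Tyr: 2 codons.
Gly: 4 codons.
Cys: 2 codons.
Arg: 6 codons.
6 × 4 × 3 × 6 × 2 × 4 × 2 × 6 = 41472.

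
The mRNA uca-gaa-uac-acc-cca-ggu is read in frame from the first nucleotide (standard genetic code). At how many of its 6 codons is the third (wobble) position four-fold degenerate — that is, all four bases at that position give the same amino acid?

Codon 1 UCA (Ser): third position 4-fold.
Codon 2 GAA (Glu): third position 2-fold.
Codon 3 UAC (Tyr): third position 2-fold.
Codon 4 ACC (Thr): third position 4-fold.
Codon 5 CCA (Pro): third position 4-fold.
Codon 6 GGU (Gly): third position 4-fold.
Four-fold degenerate third positions: 4.

4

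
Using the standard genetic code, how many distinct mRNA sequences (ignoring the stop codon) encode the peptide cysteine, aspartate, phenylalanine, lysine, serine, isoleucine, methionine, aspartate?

Cys: 2 codons.
Asp: 2 codons.
Phe: 2 codons.
Lys: 2 codons.
Ser: 6 codons.
Ile: 3 codons.
Met: 1 codon.
Asp: 2 codons.
2 × 2 × 2 × 2 × 6 × 3 × 1 × 2 = 576.

576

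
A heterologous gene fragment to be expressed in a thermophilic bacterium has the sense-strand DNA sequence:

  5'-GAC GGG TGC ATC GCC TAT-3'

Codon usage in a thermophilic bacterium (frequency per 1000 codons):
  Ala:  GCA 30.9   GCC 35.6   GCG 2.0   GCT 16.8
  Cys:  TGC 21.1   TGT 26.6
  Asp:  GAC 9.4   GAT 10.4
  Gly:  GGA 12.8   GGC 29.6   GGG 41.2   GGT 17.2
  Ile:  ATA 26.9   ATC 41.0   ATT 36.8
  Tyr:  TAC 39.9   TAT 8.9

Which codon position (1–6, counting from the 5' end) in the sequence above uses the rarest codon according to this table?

6

Codon 1 GAC (Asp): 9.4 per 1000.
Codon 2 GGG (Gly): 41.2 per 1000.
Codon 3 TGC (Cys): 21.1 per 1000.
Codon 4 ATC (Ile): 41.0 per 1000.
Codon 5 GCC (Ala): 35.6 per 1000.
Codon 6 TAT (Tyr): 8.9 per 1000.
Lowest frequency is 8.9 at codon 6.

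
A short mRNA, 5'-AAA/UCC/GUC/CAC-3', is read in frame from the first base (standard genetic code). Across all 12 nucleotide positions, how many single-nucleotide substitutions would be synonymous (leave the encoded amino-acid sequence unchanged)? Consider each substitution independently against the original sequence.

Codon 1 (AAA, Lys): 1 synonymous substitution.
Codon 2 (UCC, Ser): 3 synonymous substitutions.
Codon 3 (GUC, Val): 3 synonymous substitutions.
Codon 4 (CAC, His): 1 synonymous substitution.
Total: 1 + 3 + 3 + 1 = 8.

8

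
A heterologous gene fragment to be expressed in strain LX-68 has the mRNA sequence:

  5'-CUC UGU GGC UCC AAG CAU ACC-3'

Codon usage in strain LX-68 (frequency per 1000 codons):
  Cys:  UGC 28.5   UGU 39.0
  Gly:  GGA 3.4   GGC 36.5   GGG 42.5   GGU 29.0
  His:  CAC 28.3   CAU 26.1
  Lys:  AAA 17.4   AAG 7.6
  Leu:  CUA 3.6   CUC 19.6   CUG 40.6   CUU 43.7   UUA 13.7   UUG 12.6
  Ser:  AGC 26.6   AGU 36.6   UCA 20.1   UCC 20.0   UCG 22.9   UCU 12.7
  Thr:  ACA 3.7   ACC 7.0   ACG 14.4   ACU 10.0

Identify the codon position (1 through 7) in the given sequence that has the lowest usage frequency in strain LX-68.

Codon 1 CUC (Leu): 19.6 per 1000.
Codon 2 UGU (Cys): 39.0 per 1000.
Codon 3 GGC (Gly): 36.5 per 1000.
Codon 4 UCC (Ser): 20.0 per 1000.
Codon 5 AAG (Lys): 7.6 per 1000.
Codon 6 CAU (His): 26.1 per 1000.
Codon 7 ACC (Thr): 7.0 per 1000.
Lowest frequency is 7.0 at codon 7.

7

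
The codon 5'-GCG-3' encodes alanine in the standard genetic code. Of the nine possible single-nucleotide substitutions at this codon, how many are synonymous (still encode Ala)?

Position 1: none → 0 synonymous.
Position 2: none → 0 synonymous.
Position 3: GCT, GCC, GCA → 3 synonymous.
Total: 0 + 0 + 3 = 3.

3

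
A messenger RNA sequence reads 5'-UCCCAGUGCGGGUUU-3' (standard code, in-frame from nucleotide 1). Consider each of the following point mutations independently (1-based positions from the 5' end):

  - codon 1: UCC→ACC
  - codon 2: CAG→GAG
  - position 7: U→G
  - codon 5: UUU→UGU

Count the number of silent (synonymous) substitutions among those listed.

Codon 1: UCC (Ser) → ACC (Thr) — missense.
Codon 2: CAG (Gln) → GAG (Glu) — missense.
Codon 3: UGC (Cys) → GGC (Gly) — missense.
Codon 5: UUU (Phe) → UGU (Cys) — missense.
Synonymous: 0 of 4.

0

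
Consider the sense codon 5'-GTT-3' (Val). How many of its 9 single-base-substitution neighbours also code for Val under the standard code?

Position 1: none → 0 synonymous.
Position 2: none → 0 synonymous.
Position 3: GTC, GTA, GTG → 3 synonymous.
Total: 0 + 0 + 3 = 3.

3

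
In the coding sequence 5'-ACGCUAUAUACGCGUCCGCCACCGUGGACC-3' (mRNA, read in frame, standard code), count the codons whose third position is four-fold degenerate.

Codon 1 ACG (Thr): third position 4-fold.
Codon 2 CUA (Leu): third position 4-fold.
Codon 3 UAU (Tyr): third position 2-fold.
Codon 4 ACG (Thr): third position 4-fold.
Codon 5 CGU (Arg): third position 4-fold.
Codon 6 CCG (Pro): third position 4-fold.
Codon 7 CCA (Pro): third position 4-fold.
Codon 8 CCG (Pro): third position 4-fold.
Codon 9 UGG (Trp): third position 1-fold.
Codon 10 ACC (Thr): third position 4-fold.
Four-fold degenerate third positions: 8.

8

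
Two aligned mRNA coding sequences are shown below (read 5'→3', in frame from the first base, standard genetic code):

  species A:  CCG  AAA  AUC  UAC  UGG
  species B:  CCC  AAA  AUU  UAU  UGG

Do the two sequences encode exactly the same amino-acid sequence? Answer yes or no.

yes

Codon 1: CCG Pro / CCC Pro — synonymous.
Codon 2: AAA Lys / AAA Lys — identical.
Codon 3: AUC Ile / AUU Ile — synonymous.
Codon 4: UAC Tyr / UAU Tyr — synonymous.
Codon 5: UGG Trp / UGG Trp — identical.
Nonsynonymous differences: 0 → same protein.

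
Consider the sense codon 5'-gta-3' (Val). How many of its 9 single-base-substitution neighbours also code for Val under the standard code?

Position 1: none → 0 synonymous.
Position 2: none → 0 synonymous.
Position 3: GTT, GTC, GTG → 3 synonymous.
Total: 0 + 0 + 3 = 3.

3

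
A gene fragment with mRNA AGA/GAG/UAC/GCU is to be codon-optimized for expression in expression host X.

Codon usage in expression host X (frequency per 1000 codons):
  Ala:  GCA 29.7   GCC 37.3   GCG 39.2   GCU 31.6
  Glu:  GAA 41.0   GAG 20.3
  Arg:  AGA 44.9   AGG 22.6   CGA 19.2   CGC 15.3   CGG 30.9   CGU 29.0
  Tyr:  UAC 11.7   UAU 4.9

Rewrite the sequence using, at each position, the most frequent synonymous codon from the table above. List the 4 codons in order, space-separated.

Codon 1 (Arg): best is AGA at 44.9.
Codon 2 (Glu): best is GAA at 41.0.
Codon 3 (Tyr): best is UAC at 11.7.
Codon 4 (Ala): best is GCG at 39.2.

AGA GAA UAC GCG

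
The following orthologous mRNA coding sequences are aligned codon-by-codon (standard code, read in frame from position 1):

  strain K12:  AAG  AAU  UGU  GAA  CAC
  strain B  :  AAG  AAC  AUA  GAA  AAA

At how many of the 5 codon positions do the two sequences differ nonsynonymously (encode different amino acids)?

Codon 1: AAG Lys / AAG Lys — identical.
Codon 2: AAU Asn / AAC Asn — synonymous.
Codon 3: UGU Cys / AUA Ile — nonsynonymous.
Codon 4: GAA Glu / GAA Glu — identical.
Codon 5: CAC His / AAA Lys — nonsynonymous.
Nonsynonymous differences: 2.

2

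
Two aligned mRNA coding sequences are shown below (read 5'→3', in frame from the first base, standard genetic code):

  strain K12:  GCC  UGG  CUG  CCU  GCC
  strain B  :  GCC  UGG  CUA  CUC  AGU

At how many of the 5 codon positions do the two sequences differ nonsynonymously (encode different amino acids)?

Codon 1: GCC Ala / GCC Ala — identical.
Codon 2: UGG Trp / UGG Trp — identical.
Codon 3: CUG Leu / CUA Leu — synonymous.
Codon 4: CCU Pro / CUC Leu — nonsynonymous.
Codon 5: GCC Ala / AGU Ser — nonsynonymous.
Nonsynonymous differences: 2.

2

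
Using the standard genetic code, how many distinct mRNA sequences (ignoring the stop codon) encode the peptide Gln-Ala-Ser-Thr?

192

Gln: 2 codons.
Ala: 4 codons.
Ser: 6 codons.
Thr: 4 codons.
2 × 4 × 6 × 4 = 192.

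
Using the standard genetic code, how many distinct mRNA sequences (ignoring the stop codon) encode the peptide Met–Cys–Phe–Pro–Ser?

96

Met: 1 codon.
Cys: 2 codons.
Phe: 2 codons.
Pro: 4 codons.
Ser: 6 codons.
1 × 2 × 2 × 4 × 6 = 96.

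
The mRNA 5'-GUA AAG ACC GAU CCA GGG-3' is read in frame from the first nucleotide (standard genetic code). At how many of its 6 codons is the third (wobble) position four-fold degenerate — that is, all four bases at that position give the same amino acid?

Codon 1 GUA (Val): third position 4-fold.
Codon 2 AAG (Lys): third position 2-fold.
Codon 3 ACC (Thr): third position 4-fold.
Codon 4 GAU (Asp): third position 2-fold.
Codon 5 CCA (Pro): third position 4-fold.
Codon 6 GGG (Gly): third position 4-fold.
Four-fold degenerate third positions: 4.

4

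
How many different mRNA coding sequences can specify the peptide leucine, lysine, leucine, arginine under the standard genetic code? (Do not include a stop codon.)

Leu: 6 codons.
Lys: 2 codons.
Leu: 6 codons.
Arg: 6 codons.
6 × 2 × 6 × 6 = 432.

432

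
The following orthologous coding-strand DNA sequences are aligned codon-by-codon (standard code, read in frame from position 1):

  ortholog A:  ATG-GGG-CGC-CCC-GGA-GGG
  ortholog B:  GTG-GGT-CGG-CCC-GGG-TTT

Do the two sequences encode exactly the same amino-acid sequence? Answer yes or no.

Codon 1: ATG Met / GTG Val — nonsynonymous.
Codon 2: GGG Gly / GGT Gly — synonymous.
Codon 3: CGC Arg / CGG Arg — synonymous.
Codon 4: CCC Pro / CCC Pro — identical.
Codon 5: GGA Gly / GGG Gly — synonymous.
Codon 6: GGG Gly / TTT Phe — nonsynonymous.
Nonsynonymous differences: 2 → different protein.

no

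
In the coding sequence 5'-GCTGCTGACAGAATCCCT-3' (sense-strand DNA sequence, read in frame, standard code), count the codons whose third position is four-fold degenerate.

3

Codon 1 GCT (Ala): third position 4-fold.
Codon 2 GCT (Ala): third position 4-fold.
Codon 3 GAC (Asp): third position 2-fold.
Codon 4 AGA (Arg): third position 2-fold.
Codon 5 ATC (Ile): third position 3-fold.
Codon 6 CCT (Pro): third position 4-fold.
Four-fold degenerate third positions: 3.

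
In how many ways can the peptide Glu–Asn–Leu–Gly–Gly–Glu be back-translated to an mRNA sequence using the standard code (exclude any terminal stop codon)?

768

Glu: 2 codons.
Asn: 2 codons.
Leu: 6 codons.
Gly: 4 codons.
Gly: 4 codons.
Glu: 2 codons.
2 × 2 × 6 × 4 × 4 × 2 = 768.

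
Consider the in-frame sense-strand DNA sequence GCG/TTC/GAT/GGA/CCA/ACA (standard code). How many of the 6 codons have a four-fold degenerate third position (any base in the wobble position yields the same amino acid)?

Codon 1 GCG (Ala): third position 4-fold.
Codon 2 TTC (Phe): third position 2-fold.
Codon 3 GAT (Asp): third position 2-fold.
Codon 4 GGA (Gly): third position 4-fold.
Codon 5 CCA (Pro): third position 4-fold.
Codon 6 ACA (Thr): third position 4-fold.
Four-fold degenerate third positions: 4.

4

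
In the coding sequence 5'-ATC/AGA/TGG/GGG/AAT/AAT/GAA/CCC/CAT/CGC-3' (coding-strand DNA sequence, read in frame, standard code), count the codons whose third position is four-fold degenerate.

Codon 1 ATC (Ile): third position 3-fold.
Codon 2 AGA (Arg): third position 2-fold.
Codon 3 TGG (Trp): third position 1-fold.
Codon 4 GGG (Gly): third position 4-fold.
Codon 5 AAT (Asn): third position 2-fold.
Codon 6 AAT (Asn): third position 2-fold.
Codon 7 GAA (Glu): third position 2-fold.
Codon 8 CCC (Pro): third position 4-fold.
Codon 9 CAT (His): third position 2-fold.
Codon 10 CGC (Arg): third position 4-fold.
Four-fold degenerate third positions: 3.

3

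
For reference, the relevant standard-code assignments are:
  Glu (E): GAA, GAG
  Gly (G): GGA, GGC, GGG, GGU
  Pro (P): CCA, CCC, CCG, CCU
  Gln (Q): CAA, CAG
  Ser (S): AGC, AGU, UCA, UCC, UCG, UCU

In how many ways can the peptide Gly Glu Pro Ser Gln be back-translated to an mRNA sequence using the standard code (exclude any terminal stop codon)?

Gly: 4 codons.
Glu: 2 codons.
Pro: 4 codons.
Ser: 6 codons.
Gln: 2 codons.
4 × 2 × 4 × 6 × 2 = 384.

384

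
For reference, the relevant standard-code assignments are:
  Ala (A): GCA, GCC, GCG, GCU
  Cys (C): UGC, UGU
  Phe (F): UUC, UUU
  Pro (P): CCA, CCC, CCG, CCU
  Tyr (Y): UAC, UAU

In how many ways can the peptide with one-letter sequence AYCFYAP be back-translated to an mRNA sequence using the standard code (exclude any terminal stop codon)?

1024

Ala: 4 codons.
Tyr: 2 codons.
Cys: 2 codons.
Phe: 2 codons.
Tyr: 2 codons.
Ala: 4 codons.
Pro: 4 codons.
4 × 2 × 2 × 2 × 2 × 4 × 4 = 1024.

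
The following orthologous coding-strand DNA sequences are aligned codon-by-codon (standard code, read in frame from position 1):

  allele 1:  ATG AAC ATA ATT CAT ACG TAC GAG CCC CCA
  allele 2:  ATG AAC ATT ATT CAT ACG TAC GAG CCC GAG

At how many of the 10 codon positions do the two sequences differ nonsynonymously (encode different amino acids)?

1

Codon 1: ATG Met / ATG Met — identical.
Codon 2: AAC Asn / AAC Asn — identical.
Codon 3: ATA Ile / ATT Ile — synonymous.
Codon 4: ATT Ile / ATT Ile — identical.
Codon 5: CAT His / CAT His — identical.
Codon 6: ACG Thr / ACG Thr — identical.
Codon 7: TAC Tyr / TAC Tyr — identical.
Codon 8: GAG Glu / GAG Glu — identical.
Codon 9: CCC Pro / CCC Pro — identical.
Codon 10: CCA Pro / GAG Glu — nonsynonymous.
Nonsynonymous differences: 1.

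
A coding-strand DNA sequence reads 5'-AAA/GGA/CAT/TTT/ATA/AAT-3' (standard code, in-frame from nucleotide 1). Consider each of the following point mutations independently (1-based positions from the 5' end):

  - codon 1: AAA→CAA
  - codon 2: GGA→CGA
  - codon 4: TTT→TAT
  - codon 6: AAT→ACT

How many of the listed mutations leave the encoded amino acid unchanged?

Codon 1: AAA (Lys) → CAA (Gln) — missense.
Codon 2: GGA (Gly) → CGA (Arg) — missense.
Codon 4: TTT (Phe) → TAT (Tyr) — missense.
Codon 6: AAT (Asn) → ACT (Thr) — missense.
Synonymous: 0 of 4.

0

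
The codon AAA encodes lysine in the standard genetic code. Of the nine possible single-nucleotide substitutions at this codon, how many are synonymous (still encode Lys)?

Position 1: none → 0 synonymous.
Position 2: none → 0 synonymous.
Position 3: AAG → 1 synonymous.
Total: 0 + 0 + 1 = 1.

1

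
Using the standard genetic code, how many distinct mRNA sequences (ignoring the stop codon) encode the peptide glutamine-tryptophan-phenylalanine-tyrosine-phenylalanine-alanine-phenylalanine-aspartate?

256

Gln: 2 codons.
Trp: 1 codon.
Phe: 2 codons.
Tyr: 2 codons.
Phe: 2 codons.
Ala: 4 codons.
Phe: 2 codons.
Asp: 2 codons.
2 × 1 × 2 × 2 × 2 × 4 × 2 × 2 = 256.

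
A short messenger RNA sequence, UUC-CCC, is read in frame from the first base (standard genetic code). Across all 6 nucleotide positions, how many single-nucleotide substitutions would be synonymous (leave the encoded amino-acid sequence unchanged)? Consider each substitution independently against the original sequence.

4

Codon 1 (UUC, Phe): 1 synonymous substitution.
Codon 2 (CCC, Pro): 3 synonymous substitutions.
Total: 1 + 3 = 4.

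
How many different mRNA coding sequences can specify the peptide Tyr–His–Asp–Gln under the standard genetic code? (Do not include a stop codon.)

16

Tyr: 2 codons.
His: 2 codons.
Asp: 2 codons.
Gln: 2 codons.
2 × 2 × 2 × 2 = 16.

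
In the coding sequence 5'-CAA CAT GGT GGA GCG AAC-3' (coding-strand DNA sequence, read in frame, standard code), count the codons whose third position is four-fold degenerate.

Codon 1 CAA (Gln): third position 2-fold.
Codon 2 CAT (His): third position 2-fold.
Codon 3 GGT (Gly): third position 4-fold.
Codon 4 GGA (Gly): third position 4-fold.
Codon 5 GCG (Ala): third position 4-fold.
Codon 6 AAC (Asn): third position 2-fold.
Four-fold degenerate third positions: 3.

3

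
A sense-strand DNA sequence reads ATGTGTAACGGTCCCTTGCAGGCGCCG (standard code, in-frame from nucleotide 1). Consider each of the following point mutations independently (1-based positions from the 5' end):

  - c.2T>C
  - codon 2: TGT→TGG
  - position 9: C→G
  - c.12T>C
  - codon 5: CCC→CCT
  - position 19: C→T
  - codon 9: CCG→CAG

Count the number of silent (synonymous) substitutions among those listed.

2

Codon 1: ATG (Met) → ACG (Thr) — missense.
Codon 2: TGT (Cys) → TGG (Trp) — missense.
Codon 3: AAC (Asn) → AAG (Lys) — missense.
Codon 4: GGT (Gly) → GGC (Gly) — synonymous.
Codon 5: CCC (Pro) → CCT (Pro) — synonymous.
Codon 7: CAG (Gln) → TAG (Stop) — nonsense.
Codon 9: CCG (Pro) → CAG (Gln) — missense.
Synonymous: 2 of 7.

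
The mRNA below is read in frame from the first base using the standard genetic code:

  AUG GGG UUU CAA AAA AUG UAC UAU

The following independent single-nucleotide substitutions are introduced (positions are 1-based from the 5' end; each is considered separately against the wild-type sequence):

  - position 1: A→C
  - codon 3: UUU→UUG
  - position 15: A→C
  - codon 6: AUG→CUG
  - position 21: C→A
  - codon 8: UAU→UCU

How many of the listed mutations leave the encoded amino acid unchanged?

Codon 1: AUG (Met) → CUG (Leu) — missense.
Codon 3: UUU (Phe) → UUG (Leu) — missense.
Codon 5: AAA (Lys) → AAC (Asn) — missense.
Codon 6: AUG (Met) → CUG (Leu) — missense.
Codon 7: UAC (Tyr) → UAA (Stop) — nonsense.
Codon 8: UAU (Tyr) → UCU (Ser) — missense.
Synonymous: 0 of 6.

0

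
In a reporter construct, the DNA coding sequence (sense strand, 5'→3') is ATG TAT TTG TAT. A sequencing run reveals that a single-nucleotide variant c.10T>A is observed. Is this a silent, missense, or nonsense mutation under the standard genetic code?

missense

Position 10 falls in codon 4: TAT → Tyr.
After the substitution the codon is AAT → Asn.
Tyr ≠ Asn, so this is a missense mutation.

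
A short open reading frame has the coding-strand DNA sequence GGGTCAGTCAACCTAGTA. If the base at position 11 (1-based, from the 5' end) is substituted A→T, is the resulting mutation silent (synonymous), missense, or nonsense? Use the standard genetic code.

missense

Position 11 falls in codon 4: AAC → Asn.
After the substitution the codon is ATC → Ile.
Asn ≠ Ile, so this is a missense mutation.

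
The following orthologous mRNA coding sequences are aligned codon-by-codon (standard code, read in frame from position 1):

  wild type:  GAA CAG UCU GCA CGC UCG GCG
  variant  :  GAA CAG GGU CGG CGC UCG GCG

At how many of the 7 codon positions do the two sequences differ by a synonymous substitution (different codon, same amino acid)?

0

Codon 1: GAA Glu / GAA Glu — identical.
Codon 2: CAG Gln / CAG Gln — identical.
Codon 3: UCU Ser / GGU Gly — nonsynonymous.
Codon 4: GCA Ala / CGG Arg — nonsynonymous.
Codon 5: CGC Arg / CGC Arg — identical.
Codon 6: UCG Ser / UCG Ser — identical.
Codon 7: GCG Ala / GCG Ala — identical.
Synonymous differences: 0.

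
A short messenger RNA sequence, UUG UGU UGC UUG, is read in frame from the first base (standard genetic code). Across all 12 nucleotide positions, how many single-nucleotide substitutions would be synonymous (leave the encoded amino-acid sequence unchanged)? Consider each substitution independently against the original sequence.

Codon 1 (UUG, Leu): 2 synonymous substitutions.
Codon 2 (UGU, Cys): 1 synonymous substitution.
Codon 3 (UGC, Cys): 1 synonymous substitution.
Codon 4 (UUG, Leu): 2 synonymous substitutions.
Total: 2 + 1 + 1 + 2 = 6.

6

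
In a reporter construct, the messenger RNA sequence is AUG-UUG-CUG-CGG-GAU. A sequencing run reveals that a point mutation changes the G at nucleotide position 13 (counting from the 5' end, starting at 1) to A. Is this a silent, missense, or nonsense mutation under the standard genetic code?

Position 13 falls in codon 5: GAU → Asp.
After the substitution the codon is AAU → Asn.
Asp ≠ Asn, so this is a missense mutation.

missense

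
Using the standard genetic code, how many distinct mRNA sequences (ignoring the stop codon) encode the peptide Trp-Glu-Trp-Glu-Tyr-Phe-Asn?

32

Trp: 1 codon.
Glu: 2 codons.
Trp: 1 codon.
Glu: 2 codons.
Tyr: 2 codons.
Phe: 2 codons.
Asn: 2 codons.
1 × 2 × 1 × 2 × 2 × 2 × 2 = 32.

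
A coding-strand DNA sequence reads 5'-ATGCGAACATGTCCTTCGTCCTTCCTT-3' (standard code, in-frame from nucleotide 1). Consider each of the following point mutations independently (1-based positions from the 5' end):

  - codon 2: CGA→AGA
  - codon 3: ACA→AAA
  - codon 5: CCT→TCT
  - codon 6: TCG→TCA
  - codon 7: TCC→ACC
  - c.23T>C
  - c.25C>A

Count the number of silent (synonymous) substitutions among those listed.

Codon 2: CGA (Arg) → AGA (Arg) — synonymous.
Codon 3: ACA (Thr) → AAA (Lys) — missense.
Codon 5: CCT (Pro) → TCT (Ser) — missense.
Codon 6: TCG (Ser) → TCA (Ser) — synonymous.
Codon 7: TCC (Ser) → ACC (Thr) — missense.
Codon 8: TTC (Phe) → TCC (Ser) — missense.
Codon 9: CTT (Leu) → ATT (Ile) — missense.
Synonymous: 2 of 7.

2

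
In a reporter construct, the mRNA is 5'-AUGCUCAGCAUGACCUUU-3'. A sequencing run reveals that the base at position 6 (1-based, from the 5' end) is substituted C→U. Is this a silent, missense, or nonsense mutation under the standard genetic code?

silent

Position 6 falls in codon 2: CUC → Leu.
After the substitution the codon is CUU → Leu.
Both encode Leu, so the change is synonymous.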